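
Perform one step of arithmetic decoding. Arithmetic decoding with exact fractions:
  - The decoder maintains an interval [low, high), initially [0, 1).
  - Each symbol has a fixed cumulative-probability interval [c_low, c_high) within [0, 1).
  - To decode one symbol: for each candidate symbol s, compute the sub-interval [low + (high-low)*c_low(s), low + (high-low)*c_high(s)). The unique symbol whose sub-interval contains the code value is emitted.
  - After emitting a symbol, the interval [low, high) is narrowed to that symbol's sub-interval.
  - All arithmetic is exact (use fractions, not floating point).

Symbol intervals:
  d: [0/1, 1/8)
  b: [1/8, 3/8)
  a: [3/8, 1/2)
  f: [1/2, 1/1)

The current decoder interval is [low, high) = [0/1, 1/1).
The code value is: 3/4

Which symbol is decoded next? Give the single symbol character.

Answer: f

Derivation:
Interval width = high − low = 1/1 − 0/1 = 1/1
Scaled code = (code − low) / width = (3/4 − 0/1) / 1/1 = 3/4
  d: [0/1, 1/8) 
  b: [1/8, 3/8) 
  a: [3/8, 1/2) 
  f: [1/2, 1/1) ← scaled code falls here ✓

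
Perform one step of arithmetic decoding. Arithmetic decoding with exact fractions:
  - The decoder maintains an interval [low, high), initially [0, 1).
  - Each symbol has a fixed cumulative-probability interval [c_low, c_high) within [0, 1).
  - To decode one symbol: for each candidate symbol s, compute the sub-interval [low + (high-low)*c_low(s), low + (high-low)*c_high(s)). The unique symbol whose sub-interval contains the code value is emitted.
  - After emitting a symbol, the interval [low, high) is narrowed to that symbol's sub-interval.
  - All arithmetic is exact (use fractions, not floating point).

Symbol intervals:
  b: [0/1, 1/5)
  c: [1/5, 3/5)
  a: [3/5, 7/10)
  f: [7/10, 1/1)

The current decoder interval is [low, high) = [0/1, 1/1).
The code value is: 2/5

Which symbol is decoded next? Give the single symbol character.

Interval width = high − low = 1/1 − 0/1 = 1/1
Scaled code = (code − low) / width = (2/5 − 0/1) / 1/1 = 2/5
  b: [0/1, 1/5) 
  c: [1/5, 3/5) ← scaled code falls here ✓
  a: [3/5, 7/10) 
  f: [7/10, 1/1) 

Answer: c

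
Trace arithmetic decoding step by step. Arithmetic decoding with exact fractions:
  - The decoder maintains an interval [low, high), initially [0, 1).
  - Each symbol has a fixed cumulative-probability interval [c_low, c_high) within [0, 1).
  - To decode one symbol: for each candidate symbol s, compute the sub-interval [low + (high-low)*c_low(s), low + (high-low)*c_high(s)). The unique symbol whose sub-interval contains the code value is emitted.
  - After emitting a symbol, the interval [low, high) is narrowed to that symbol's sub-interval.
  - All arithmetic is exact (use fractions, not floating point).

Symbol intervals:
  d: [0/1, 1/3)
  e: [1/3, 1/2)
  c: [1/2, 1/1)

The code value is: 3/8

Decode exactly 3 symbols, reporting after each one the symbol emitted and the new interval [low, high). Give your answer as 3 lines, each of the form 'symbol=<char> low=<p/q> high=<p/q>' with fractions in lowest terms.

Answer: symbol=e low=1/3 high=1/2
symbol=d low=1/3 high=7/18
symbol=c low=13/36 high=7/18

Derivation:
Step 1: interval [0/1, 1/1), width = 1/1 - 0/1 = 1/1
  'd': [0/1 + 1/1*0/1, 0/1 + 1/1*1/3) = [0/1, 1/3)
  'e': [0/1 + 1/1*1/3, 0/1 + 1/1*1/2) = [1/3, 1/2) <- contains code 3/8
  'c': [0/1 + 1/1*1/2, 0/1 + 1/1*1/1) = [1/2, 1/1)
  emit 'e', narrow to [1/3, 1/2)
Step 2: interval [1/3, 1/2), width = 1/2 - 1/3 = 1/6
  'd': [1/3 + 1/6*0/1, 1/3 + 1/6*1/3) = [1/3, 7/18) <- contains code 3/8
  'e': [1/3 + 1/6*1/3, 1/3 + 1/6*1/2) = [7/18, 5/12)
  'c': [1/3 + 1/6*1/2, 1/3 + 1/6*1/1) = [5/12, 1/2)
  emit 'd', narrow to [1/3, 7/18)
Step 3: interval [1/3, 7/18), width = 7/18 - 1/3 = 1/18
  'd': [1/3 + 1/18*0/1, 1/3 + 1/18*1/3) = [1/3, 19/54)
  'e': [1/3 + 1/18*1/3, 1/3 + 1/18*1/2) = [19/54, 13/36)
  'c': [1/3 + 1/18*1/2, 1/3 + 1/18*1/1) = [13/36, 7/18) <- contains code 3/8
  emit 'c', narrow to [13/36, 7/18)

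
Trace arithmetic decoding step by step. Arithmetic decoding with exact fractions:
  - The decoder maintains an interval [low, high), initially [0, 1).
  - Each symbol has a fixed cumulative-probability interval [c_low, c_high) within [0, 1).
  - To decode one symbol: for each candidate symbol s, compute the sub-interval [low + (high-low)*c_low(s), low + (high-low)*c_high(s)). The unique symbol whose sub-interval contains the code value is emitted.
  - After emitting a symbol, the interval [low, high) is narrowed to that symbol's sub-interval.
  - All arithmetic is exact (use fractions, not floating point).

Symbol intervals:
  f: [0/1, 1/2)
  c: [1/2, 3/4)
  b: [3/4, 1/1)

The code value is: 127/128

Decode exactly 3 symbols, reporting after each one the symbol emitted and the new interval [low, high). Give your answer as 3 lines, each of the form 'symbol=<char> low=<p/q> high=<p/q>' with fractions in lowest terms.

Answer: symbol=b low=3/4 high=1/1
symbol=b low=15/16 high=1/1
symbol=b low=63/64 high=1/1

Derivation:
Step 1: interval [0/1, 1/1), width = 1/1 - 0/1 = 1/1
  'f': [0/1 + 1/1*0/1, 0/1 + 1/1*1/2) = [0/1, 1/2)
  'c': [0/1 + 1/1*1/2, 0/1 + 1/1*3/4) = [1/2, 3/4)
  'b': [0/1 + 1/1*3/4, 0/1 + 1/1*1/1) = [3/4, 1/1) <- contains code 127/128
  emit 'b', narrow to [3/4, 1/1)
Step 2: interval [3/4, 1/1), width = 1/1 - 3/4 = 1/4
  'f': [3/4 + 1/4*0/1, 3/4 + 1/4*1/2) = [3/4, 7/8)
  'c': [3/4 + 1/4*1/2, 3/4 + 1/4*3/4) = [7/8, 15/16)
  'b': [3/4 + 1/4*3/4, 3/4 + 1/4*1/1) = [15/16, 1/1) <- contains code 127/128
  emit 'b', narrow to [15/16, 1/1)
Step 3: interval [15/16, 1/1), width = 1/1 - 15/16 = 1/16
  'f': [15/16 + 1/16*0/1, 15/16 + 1/16*1/2) = [15/16, 31/32)
  'c': [15/16 + 1/16*1/2, 15/16 + 1/16*3/4) = [31/32, 63/64)
  'b': [15/16 + 1/16*3/4, 15/16 + 1/16*1/1) = [63/64, 1/1) <- contains code 127/128
  emit 'b', narrow to [63/64, 1/1)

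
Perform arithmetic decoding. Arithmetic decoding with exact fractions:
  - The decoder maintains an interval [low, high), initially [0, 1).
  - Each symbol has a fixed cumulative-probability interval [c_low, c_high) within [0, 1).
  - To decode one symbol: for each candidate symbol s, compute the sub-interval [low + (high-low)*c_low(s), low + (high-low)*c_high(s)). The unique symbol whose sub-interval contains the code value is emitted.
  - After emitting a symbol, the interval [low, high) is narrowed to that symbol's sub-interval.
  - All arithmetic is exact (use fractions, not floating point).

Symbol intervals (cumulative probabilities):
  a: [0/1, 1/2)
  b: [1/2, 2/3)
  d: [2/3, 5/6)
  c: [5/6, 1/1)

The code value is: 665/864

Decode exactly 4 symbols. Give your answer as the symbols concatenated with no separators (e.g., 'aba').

Answer: dbda

Derivation:
Step 1: interval [0/1, 1/1), width = 1/1 - 0/1 = 1/1
  'a': [0/1 + 1/1*0/1, 0/1 + 1/1*1/2) = [0/1, 1/2)
  'b': [0/1 + 1/1*1/2, 0/1 + 1/1*2/3) = [1/2, 2/3)
  'd': [0/1 + 1/1*2/3, 0/1 + 1/1*5/6) = [2/3, 5/6) <- contains code 665/864
  'c': [0/1 + 1/1*5/6, 0/1 + 1/1*1/1) = [5/6, 1/1)
  emit 'd', narrow to [2/3, 5/6)
Step 2: interval [2/3, 5/6), width = 5/6 - 2/3 = 1/6
  'a': [2/3 + 1/6*0/1, 2/3 + 1/6*1/2) = [2/3, 3/4)
  'b': [2/3 + 1/6*1/2, 2/3 + 1/6*2/3) = [3/4, 7/9) <- contains code 665/864
  'd': [2/3 + 1/6*2/3, 2/3 + 1/6*5/6) = [7/9, 29/36)
  'c': [2/3 + 1/6*5/6, 2/3 + 1/6*1/1) = [29/36, 5/6)
  emit 'b', narrow to [3/4, 7/9)
Step 3: interval [3/4, 7/9), width = 7/9 - 3/4 = 1/36
  'a': [3/4 + 1/36*0/1, 3/4 + 1/36*1/2) = [3/4, 55/72)
  'b': [3/4 + 1/36*1/2, 3/4 + 1/36*2/3) = [55/72, 83/108)
  'd': [3/4 + 1/36*2/3, 3/4 + 1/36*5/6) = [83/108, 167/216) <- contains code 665/864
  'c': [3/4 + 1/36*5/6, 3/4 + 1/36*1/1) = [167/216, 7/9)
  emit 'd', narrow to [83/108, 167/216)
Step 4: interval [83/108, 167/216), width = 167/216 - 83/108 = 1/216
  'a': [83/108 + 1/216*0/1, 83/108 + 1/216*1/2) = [83/108, 37/48) <- contains code 665/864
  'b': [83/108 + 1/216*1/2, 83/108 + 1/216*2/3) = [37/48, 125/162)
  'd': [83/108 + 1/216*2/3, 83/108 + 1/216*5/6) = [125/162, 1001/1296)
  'c': [83/108 + 1/216*5/6, 83/108 + 1/216*1/1) = [1001/1296, 167/216)
  emit 'a', narrow to [83/108, 37/48)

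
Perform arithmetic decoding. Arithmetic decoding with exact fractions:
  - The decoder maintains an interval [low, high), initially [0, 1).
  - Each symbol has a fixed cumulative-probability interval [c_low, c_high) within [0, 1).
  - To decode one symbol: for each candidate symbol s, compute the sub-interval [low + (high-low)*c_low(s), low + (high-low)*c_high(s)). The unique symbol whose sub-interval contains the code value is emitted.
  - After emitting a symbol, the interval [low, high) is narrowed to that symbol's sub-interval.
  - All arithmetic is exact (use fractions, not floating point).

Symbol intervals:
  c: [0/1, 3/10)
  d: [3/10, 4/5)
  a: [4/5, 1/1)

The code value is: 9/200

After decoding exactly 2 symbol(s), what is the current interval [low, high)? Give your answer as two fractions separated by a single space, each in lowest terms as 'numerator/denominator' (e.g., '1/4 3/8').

Step 1: interval [0/1, 1/1), width = 1/1 - 0/1 = 1/1
  'c': [0/1 + 1/1*0/1, 0/1 + 1/1*3/10) = [0/1, 3/10) <- contains code 9/200
  'd': [0/1 + 1/1*3/10, 0/1 + 1/1*4/5) = [3/10, 4/5)
  'a': [0/1 + 1/1*4/5, 0/1 + 1/1*1/1) = [4/5, 1/1)
  emit 'c', narrow to [0/1, 3/10)
Step 2: interval [0/1, 3/10), width = 3/10 - 0/1 = 3/10
  'c': [0/1 + 3/10*0/1, 0/1 + 3/10*3/10) = [0/1, 9/100) <- contains code 9/200
  'd': [0/1 + 3/10*3/10, 0/1 + 3/10*4/5) = [9/100, 6/25)
  'a': [0/1 + 3/10*4/5, 0/1 + 3/10*1/1) = [6/25, 3/10)
  emit 'c', narrow to [0/1, 9/100)

Answer: 0/1 9/100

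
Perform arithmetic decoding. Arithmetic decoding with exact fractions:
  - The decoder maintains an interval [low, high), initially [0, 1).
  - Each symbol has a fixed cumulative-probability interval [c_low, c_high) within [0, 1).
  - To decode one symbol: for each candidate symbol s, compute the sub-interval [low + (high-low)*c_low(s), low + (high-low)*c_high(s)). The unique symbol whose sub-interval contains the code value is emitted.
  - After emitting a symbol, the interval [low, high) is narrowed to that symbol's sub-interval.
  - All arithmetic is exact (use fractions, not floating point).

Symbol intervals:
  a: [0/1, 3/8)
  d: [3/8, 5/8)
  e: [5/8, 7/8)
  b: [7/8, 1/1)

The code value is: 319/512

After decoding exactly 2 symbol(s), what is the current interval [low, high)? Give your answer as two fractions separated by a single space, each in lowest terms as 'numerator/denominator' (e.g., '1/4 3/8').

Answer: 19/32 5/8

Derivation:
Step 1: interval [0/1, 1/1), width = 1/1 - 0/1 = 1/1
  'a': [0/1 + 1/1*0/1, 0/1 + 1/1*3/8) = [0/1, 3/8)
  'd': [0/1 + 1/1*3/8, 0/1 + 1/1*5/8) = [3/8, 5/8) <- contains code 319/512
  'e': [0/1 + 1/1*5/8, 0/1 + 1/1*7/8) = [5/8, 7/8)
  'b': [0/1 + 1/1*7/8, 0/1 + 1/1*1/1) = [7/8, 1/1)
  emit 'd', narrow to [3/8, 5/8)
Step 2: interval [3/8, 5/8), width = 5/8 - 3/8 = 1/4
  'a': [3/8 + 1/4*0/1, 3/8 + 1/4*3/8) = [3/8, 15/32)
  'd': [3/8 + 1/4*3/8, 3/8 + 1/4*5/8) = [15/32, 17/32)
  'e': [3/8 + 1/4*5/8, 3/8 + 1/4*7/8) = [17/32, 19/32)
  'b': [3/8 + 1/4*7/8, 3/8 + 1/4*1/1) = [19/32, 5/8) <- contains code 319/512
  emit 'b', narrow to [19/32, 5/8)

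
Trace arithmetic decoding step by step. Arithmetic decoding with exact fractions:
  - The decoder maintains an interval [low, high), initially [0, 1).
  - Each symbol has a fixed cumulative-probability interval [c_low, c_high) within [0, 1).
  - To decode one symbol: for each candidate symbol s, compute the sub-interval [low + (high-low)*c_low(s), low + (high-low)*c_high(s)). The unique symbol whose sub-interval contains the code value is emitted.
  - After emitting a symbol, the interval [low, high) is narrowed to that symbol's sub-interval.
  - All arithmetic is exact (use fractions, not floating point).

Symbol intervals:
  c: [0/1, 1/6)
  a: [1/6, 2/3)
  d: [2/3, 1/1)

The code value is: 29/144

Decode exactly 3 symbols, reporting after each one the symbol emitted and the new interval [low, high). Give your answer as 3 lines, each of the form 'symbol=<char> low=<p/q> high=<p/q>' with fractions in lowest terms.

Step 1: interval [0/1, 1/1), width = 1/1 - 0/1 = 1/1
  'c': [0/1 + 1/1*0/1, 0/1 + 1/1*1/6) = [0/1, 1/6)
  'a': [0/1 + 1/1*1/6, 0/1 + 1/1*2/3) = [1/6, 2/3) <- contains code 29/144
  'd': [0/1 + 1/1*2/3, 0/1 + 1/1*1/1) = [2/3, 1/1)
  emit 'a', narrow to [1/6, 2/3)
Step 2: interval [1/6, 2/3), width = 2/3 - 1/6 = 1/2
  'c': [1/6 + 1/2*0/1, 1/6 + 1/2*1/6) = [1/6, 1/4) <- contains code 29/144
  'a': [1/6 + 1/2*1/6, 1/6 + 1/2*2/3) = [1/4, 1/2)
  'd': [1/6 + 1/2*2/3, 1/6 + 1/2*1/1) = [1/2, 2/3)
  emit 'c', narrow to [1/6, 1/4)
Step 3: interval [1/6, 1/4), width = 1/4 - 1/6 = 1/12
  'c': [1/6 + 1/12*0/1, 1/6 + 1/12*1/6) = [1/6, 13/72)
  'a': [1/6 + 1/12*1/6, 1/6 + 1/12*2/3) = [13/72, 2/9) <- contains code 29/144
  'd': [1/6 + 1/12*2/3, 1/6 + 1/12*1/1) = [2/9, 1/4)
  emit 'a', narrow to [13/72, 2/9)

Answer: symbol=a low=1/6 high=2/3
symbol=c low=1/6 high=1/4
symbol=a low=13/72 high=2/9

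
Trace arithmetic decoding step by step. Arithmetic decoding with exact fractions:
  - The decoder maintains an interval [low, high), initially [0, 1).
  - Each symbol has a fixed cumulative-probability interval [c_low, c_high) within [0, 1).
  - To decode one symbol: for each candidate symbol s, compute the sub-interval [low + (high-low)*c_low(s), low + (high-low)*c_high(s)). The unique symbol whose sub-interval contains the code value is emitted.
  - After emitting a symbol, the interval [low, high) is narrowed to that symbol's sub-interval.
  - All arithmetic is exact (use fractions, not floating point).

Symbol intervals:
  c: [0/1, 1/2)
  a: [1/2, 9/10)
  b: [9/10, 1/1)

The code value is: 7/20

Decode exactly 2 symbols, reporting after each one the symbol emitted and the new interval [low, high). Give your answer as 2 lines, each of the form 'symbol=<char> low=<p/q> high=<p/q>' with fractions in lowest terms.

Answer: symbol=c low=0/1 high=1/2
symbol=a low=1/4 high=9/20

Derivation:
Step 1: interval [0/1, 1/1), width = 1/1 - 0/1 = 1/1
  'c': [0/1 + 1/1*0/1, 0/1 + 1/1*1/2) = [0/1, 1/2) <- contains code 7/20
  'a': [0/1 + 1/1*1/2, 0/1 + 1/1*9/10) = [1/2, 9/10)
  'b': [0/1 + 1/1*9/10, 0/1 + 1/1*1/1) = [9/10, 1/1)
  emit 'c', narrow to [0/1, 1/2)
Step 2: interval [0/1, 1/2), width = 1/2 - 0/1 = 1/2
  'c': [0/1 + 1/2*0/1, 0/1 + 1/2*1/2) = [0/1, 1/4)
  'a': [0/1 + 1/2*1/2, 0/1 + 1/2*9/10) = [1/4, 9/20) <- contains code 7/20
  'b': [0/1 + 1/2*9/10, 0/1 + 1/2*1/1) = [9/20, 1/2)
  emit 'a', narrow to [1/4, 9/20)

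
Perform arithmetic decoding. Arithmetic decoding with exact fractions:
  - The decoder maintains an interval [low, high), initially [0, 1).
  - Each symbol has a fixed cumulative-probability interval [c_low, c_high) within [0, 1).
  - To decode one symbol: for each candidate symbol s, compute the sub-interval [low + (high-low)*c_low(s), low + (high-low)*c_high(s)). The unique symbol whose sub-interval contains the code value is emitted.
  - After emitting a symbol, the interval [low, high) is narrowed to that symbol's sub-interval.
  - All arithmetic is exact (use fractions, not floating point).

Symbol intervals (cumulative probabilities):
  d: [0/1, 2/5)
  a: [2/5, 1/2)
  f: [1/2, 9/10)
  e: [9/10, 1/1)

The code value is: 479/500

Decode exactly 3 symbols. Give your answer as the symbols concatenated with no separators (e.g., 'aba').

Step 1: interval [0/1, 1/1), width = 1/1 - 0/1 = 1/1
  'd': [0/1 + 1/1*0/1, 0/1 + 1/1*2/5) = [0/1, 2/5)
  'a': [0/1 + 1/1*2/5, 0/1 + 1/1*1/2) = [2/5, 1/2)
  'f': [0/1 + 1/1*1/2, 0/1 + 1/1*9/10) = [1/2, 9/10)
  'e': [0/1 + 1/1*9/10, 0/1 + 1/1*1/1) = [9/10, 1/1) <- contains code 479/500
  emit 'e', narrow to [9/10, 1/1)
Step 2: interval [9/10, 1/1), width = 1/1 - 9/10 = 1/10
  'd': [9/10 + 1/10*0/1, 9/10 + 1/10*2/5) = [9/10, 47/50)
  'a': [9/10 + 1/10*2/5, 9/10 + 1/10*1/2) = [47/50, 19/20)
  'f': [9/10 + 1/10*1/2, 9/10 + 1/10*9/10) = [19/20, 99/100) <- contains code 479/500
  'e': [9/10 + 1/10*9/10, 9/10 + 1/10*1/1) = [99/100, 1/1)
  emit 'f', narrow to [19/20, 99/100)
Step 3: interval [19/20, 99/100), width = 99/100 - 19/20 = 1/25
  'd': [19/20 + 1/25*0/1, 19/20 + 1/25*2/5) = [19/20, 483/500) <- contains code 479/500
  'a': [19/20 + 1/25*2/5, 19/20 + 1/25*1/2) = [483/500, 97/100)
  'f': [19/20 + 1/25*1/2, 19/20 + 1/25*9/10) = [97/100, 493/500)
  'e': [19/20 + 1/25*9/10, 19/20 + 1/25*1/1) = [493/500, 99/100)
  emit 'd', narrow to [19/20, 483/500)

Answer: efd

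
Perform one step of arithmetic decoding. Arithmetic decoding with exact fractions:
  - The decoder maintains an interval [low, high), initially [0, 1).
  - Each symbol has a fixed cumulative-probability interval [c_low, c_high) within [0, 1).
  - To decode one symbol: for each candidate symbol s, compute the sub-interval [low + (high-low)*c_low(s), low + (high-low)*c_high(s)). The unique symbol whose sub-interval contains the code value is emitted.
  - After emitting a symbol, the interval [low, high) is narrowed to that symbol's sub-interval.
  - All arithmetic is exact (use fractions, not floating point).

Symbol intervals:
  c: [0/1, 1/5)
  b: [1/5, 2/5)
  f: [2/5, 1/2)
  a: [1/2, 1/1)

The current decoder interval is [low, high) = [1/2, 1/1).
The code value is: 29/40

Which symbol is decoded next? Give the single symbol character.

Answer: f

Derivation:
Interval width = high − low = 1/1 − 1/2 = 1/2
Scaled code = (code − low) / width = (29/40 − 1/2) / 1/2 = 9/20
  c: [0/1, 1/5) 
  b: [1/5, 2/5) 
  f: [2/5, 1/2) ← scaled code falls here ✓
  a: [1/2, 1/1) 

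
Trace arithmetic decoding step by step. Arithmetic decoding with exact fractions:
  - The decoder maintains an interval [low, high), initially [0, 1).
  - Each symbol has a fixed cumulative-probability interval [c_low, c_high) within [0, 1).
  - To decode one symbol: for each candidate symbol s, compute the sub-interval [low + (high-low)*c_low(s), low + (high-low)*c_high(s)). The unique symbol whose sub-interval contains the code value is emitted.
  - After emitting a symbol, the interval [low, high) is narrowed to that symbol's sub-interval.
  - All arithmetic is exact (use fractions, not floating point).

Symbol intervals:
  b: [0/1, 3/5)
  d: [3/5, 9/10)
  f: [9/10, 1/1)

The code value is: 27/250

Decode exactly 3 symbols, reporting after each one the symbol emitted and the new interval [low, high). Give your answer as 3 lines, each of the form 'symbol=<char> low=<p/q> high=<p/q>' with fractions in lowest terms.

Answer: symbol=b low=0/1 high=3/5
symbol=b low=0/1 high=9/25
symbol=b low=0/1 high=27/125

Derivation:
Step 1: interval [0/1, 1/1), width = 1/1 - 0/1 = 1/1
  'b': [0/1 + 1/1*0/1, 0/1 + 1/1*3/5) = [0/1, 3/5) <- contains code 27/250
  'd': [0/1 + 1/1*3/5, 0/1 + 1/1*9/10) = [3/5, 9/10)
  'f': [0/1 + 1/1*9/10, 0/1 + 1/1*1/1) = [9/10, 1/1)
  emit 'b', narrow to [0/1, 3/5)
Step 2: interval [0/1, 3/5), width = 3/5 - 0/1 = 3/5
  'b': [0/1 + 3/5*0/1, 0/1 + 3/5*3/5) = [0/1, 9/25) <- contains code 27/250
  'd': [0/1 + 3/5*3/5, 0/1 + 3/5*9/10) = [9/25, 27/50)
  'f': [0/1 + 3/5*9/10, 0/1 + 3/5*1/1) = [27/50, 3/5)
  emit 'b', narrow to [0/1, 9/25)
Step 3: interval [0/1, 9/25), width = 9/25 - 0/1 = 9/25
  'b': [0/1 + 9/25*0/1, 0/1 + 9/25*3/5) = [0/1, 27/125) <- contains code 27/250
  'd': [0/1 + 9/25*3/5, 0/1 + 9/25*9/10) = [27/125, 81/250)
  'f': [0/1 + 9/25*9/10, 0/1 + 9/25*1/1) = [81/250, 9/25)
  emit 'b', narrow to [0/1, 27/125)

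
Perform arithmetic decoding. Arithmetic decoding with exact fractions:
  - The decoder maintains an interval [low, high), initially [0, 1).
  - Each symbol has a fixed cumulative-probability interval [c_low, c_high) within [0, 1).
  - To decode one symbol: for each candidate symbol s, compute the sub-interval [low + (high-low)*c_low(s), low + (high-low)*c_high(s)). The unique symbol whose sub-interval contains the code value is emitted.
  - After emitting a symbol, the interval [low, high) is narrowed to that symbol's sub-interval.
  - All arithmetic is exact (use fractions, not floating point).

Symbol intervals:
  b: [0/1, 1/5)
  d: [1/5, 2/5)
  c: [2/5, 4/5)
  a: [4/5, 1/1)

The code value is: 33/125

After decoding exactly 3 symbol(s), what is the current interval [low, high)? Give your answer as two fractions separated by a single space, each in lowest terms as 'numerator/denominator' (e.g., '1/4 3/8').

Answer: 32/125 34/125

Derivation:
Step 1: interval [0/1, 1/1), width = 1/1 - 0/1 = 1/1
  'b': [0/1 + 1/1*0/1, 0/1 + 1/1*1/5) = [0/1, 1/5)
  'd': [0/1 + 1/1*1/5, 0/1 + 1/1*2/5) = [1/5, 2/5) <- contains code 33/125
  'c': [0/1 + 1/1*2/5, 0/1 + 1/1*4/5) = [2/5, 4/5)
  'a': [0/1 + 1/1*4/5, 0/1 + 1/1*1/1) = [4/5, 1/1)
  emit 'd', narrow to [1/5, 2/5)
Step 2: interval [1/5, 2/5), width = 2/5 - 1/5 = 1/5
  'b': [1/5 + 1/5*0/1, 1/5 + 1/5*1/5) = [1/5, 6/25)
  'd': [1/5 + 1/5*1/5, 1/5 + 1/5*2/5) = [6/25, 7/25) <- contains code 33/125
  'c': [1/5 + 1/5*2/5, 1/5 + 1/5*4/5) = [7/25, 9/25)
  'a': [1/5 + 1/5*4/5, 1/5 + 1/5*1/1) = [9/25, 2/5)
  emit 'd', narrow to [6/25, 7/25)
Step 3: interval [6/25, 7/25), width = 7/25 - 6/25 = 1/25
  'b': [6/25 + 1/25*0/1, 6/25 + 1/25*1/5) = [6/25, 31/125)
  'd': [6/25 + 1/25*1/5, 6/25 + 1/25*2/5) = [31/125, 32/125)
  'c': [6/25 + 1/25*2/5, 6/25 + 1/25*4/5) = [32/125, 34/125) <- contains code 33/125
  'a': [6/25 + 1/25*4/5, 6/25 + 1/25*1/1) = [34/125, 7/25)
  emit 'c', narrow to [32/125, 34/125)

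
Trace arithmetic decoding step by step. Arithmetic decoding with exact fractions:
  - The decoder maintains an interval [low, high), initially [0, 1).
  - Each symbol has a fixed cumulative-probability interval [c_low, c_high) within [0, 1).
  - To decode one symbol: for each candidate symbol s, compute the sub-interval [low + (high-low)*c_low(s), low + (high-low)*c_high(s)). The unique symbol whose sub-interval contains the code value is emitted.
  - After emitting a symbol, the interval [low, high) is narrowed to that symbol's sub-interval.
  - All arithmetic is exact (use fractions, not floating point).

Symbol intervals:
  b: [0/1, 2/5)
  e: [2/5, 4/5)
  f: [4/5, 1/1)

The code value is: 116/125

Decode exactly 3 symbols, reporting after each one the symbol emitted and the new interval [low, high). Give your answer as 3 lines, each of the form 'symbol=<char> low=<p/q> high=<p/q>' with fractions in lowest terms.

Step 1: interval [0/1, 1/1), width = 1/1 - 0/1 = 1/1
  'b': [0/1 + 1/1*0/1, 0/1 + 1/1*2/5) = [0/1, 2/5)
  'e': [0/1 + 1/1*2/5, 0/1 + 1/1*4/5) = [2/5, 4/5)
  'f': [0/1 + 1/1*4/5, 0/1 + 1/1*1/1) = [4/5, 1/1) <- contains code 116/125
  emit 'f', narrow to [4/5, 1/1)
Step 2: interval [4/5, 1/1), width = 1/1 - 4/5 = 1/5
  'b': [4/5 + 1/5*0/1, 4/5 + 1/5*2/5) = [4/5, 22/25)
  'e': [4/5 + 1/5*2/5, 4/5 + 1/5*4/5) = [22/25, 24/25) <- contains code 116/125
  'f': [4/5 + 1/5*4/5, 4/5 + 1/5*1/1) = [24/25, 1/1)
  emit 'e', narrow to [22/25, 24/25)
Step 3: interval [22/25, 24/25), width = 24/25 - 22/25 = 2/25
  'b': [22/25 + 2/25*0/1, 22/25 + 2/25*2/5) = [22/25, 114/125)
  'e': [22/25 + 2/25*2/5, 22/25 + 2/25*4/5) = [114/125, 118/125) <- contains code 116/125
  'f': [22/25 + 2/25*4/5, 22/25 + 2/25*1/1) = [118/125, 24/25)
  emit 'e', narrow to [114/125, 118/125)

Answer: symbol=f low=4/5 high=1/1
symbol=e low=22/25 high=24/25
symbol=e low=114/125 high=118/125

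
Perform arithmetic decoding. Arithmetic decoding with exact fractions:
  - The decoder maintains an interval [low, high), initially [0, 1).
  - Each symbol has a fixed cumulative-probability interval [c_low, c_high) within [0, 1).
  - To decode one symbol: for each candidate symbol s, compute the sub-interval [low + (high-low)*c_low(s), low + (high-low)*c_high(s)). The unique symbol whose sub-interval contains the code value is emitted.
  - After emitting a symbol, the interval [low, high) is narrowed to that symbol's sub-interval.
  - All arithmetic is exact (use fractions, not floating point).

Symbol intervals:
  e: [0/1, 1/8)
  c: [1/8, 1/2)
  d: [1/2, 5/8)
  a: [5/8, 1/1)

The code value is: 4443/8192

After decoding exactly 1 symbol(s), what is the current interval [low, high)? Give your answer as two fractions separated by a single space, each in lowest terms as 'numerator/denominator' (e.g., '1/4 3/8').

Answer: 1/2 5/8

Derivation:
Step 1: interval [0/1, 1/1), width = 1/1 - 0/1 = 1/1
  'e': [0/1 + 1/1*0/1, 0/1 + 1/1*1/8) = [0/1, 1/8)
  'c': [0/1 + 1/1*1/8, 0/1 + 1/1*1/2) = [1/8, 1/2)
  'd': [0/1 + 1/1*1/2, 0/1 + 1/1*5/8) = [1/2, 5/8) <- contains code 4443/8192
  'a': [0/1 + 1/1*5/8, 0/1 + 1/1*1/1) = [5/8, 1/1)
  emit 'd', narrow to [1/2, 5/8)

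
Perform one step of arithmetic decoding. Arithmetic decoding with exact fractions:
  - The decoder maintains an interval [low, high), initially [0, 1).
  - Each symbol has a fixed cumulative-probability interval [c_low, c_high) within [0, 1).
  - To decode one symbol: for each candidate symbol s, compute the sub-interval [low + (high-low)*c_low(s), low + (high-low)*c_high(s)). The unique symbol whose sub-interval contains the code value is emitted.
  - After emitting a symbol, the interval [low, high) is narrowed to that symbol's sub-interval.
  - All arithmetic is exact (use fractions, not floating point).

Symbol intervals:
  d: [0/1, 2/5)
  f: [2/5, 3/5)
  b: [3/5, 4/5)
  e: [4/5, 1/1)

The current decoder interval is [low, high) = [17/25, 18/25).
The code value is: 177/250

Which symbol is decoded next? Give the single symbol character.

Interval width = high − low = 18/25 − 17/25 = 1/25
Scaled code = (code − low) / width = (177/250 − 17/25) / 1/25 = 7/10
  d: [0/1, 2/5) 
  f: [2/5, 3/5) 
  b: [3/5, 4/5) ← scaled code falls here ✓
  e: [4/5, 1/1) 

Answer: b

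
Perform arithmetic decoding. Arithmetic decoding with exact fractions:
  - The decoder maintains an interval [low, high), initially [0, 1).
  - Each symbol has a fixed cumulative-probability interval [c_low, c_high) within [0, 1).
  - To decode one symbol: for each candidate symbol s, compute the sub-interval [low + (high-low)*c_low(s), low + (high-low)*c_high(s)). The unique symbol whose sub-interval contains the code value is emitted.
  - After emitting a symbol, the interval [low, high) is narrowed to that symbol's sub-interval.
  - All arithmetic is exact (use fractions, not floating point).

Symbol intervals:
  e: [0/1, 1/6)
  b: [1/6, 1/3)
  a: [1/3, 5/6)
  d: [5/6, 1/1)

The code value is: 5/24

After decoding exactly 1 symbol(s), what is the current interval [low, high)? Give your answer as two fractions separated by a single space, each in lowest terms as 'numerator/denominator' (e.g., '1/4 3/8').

Step 1: interval [0/1, 1/1), width = 1/1 - 0/1 = 1/1
  'e': [0/1 + 1/1*0/1, 0/1 + 1/1*1/6) = [0/1, 1/6)
  'b': [0/1 + 1/1*1/6, 0/1 + 1/1*1/3) = [1/6, 1/3) <- contains code 5/24
  'a': [0/1 + 1/1*1/3, 0/1 + 1/1*5/6) = [1/3, 5/6)
  'd': [0/1 + 1/1*5/6, 0/1 + 1/1*1/1) = [5/6, 1/1)
  emit 'b', narrow to [1/6, 1/3)

Answer: 1/6 1/3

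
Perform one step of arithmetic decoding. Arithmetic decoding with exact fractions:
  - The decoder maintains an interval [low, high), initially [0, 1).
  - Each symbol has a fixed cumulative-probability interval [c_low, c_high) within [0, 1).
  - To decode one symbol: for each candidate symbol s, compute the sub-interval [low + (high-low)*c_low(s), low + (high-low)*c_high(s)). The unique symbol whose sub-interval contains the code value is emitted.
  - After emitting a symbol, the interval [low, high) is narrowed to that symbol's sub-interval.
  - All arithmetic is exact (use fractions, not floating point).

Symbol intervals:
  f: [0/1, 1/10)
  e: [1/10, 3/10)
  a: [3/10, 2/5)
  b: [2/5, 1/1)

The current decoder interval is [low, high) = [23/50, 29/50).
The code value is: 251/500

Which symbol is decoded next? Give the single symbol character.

Interval width = high − low = 29/50 − 23/50 = 3/25
Scaled code = (code − low) / width = (251/500 − 23/50) / 3/25 = 7/20
  f: [0/1, 1/10) 
  e: [1/10, 3/10) 
  a: [3/10, 2/5) ← scaled code falls here ✓
  b: [2/5, 1/1) 

Answer: a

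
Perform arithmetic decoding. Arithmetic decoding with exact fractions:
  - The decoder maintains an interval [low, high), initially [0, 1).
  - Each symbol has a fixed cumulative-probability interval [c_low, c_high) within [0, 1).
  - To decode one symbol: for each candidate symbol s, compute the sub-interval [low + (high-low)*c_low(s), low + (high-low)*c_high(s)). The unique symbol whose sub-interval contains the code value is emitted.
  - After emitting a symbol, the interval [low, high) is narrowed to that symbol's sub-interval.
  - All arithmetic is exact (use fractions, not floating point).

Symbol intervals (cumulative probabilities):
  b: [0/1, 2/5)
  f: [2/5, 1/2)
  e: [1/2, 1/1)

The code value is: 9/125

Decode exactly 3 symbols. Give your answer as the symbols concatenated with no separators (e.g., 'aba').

Step 1: interval [0/1, 1/1), width = 1/1 - 0/1 = 1/1
  'b': [0/1 + 1/1*0/1, 0/1 + 1/1*2/5) = [0/1, 2/5) <- contains code 9/125
  'f': [0/1 + 1/1*2/5, 0/1 + 1/1*1/2) = [2/5, 1/2)
  'e': [0/1 + 1/1*1/2, 0/1 + 1/1*1/1) = [1/2, 1/1)
  emit 'b', narrow to [0/1, 2/5)
Step 2: interval [0/1, 2/5), width = 2/5 - 0/1 = 2/5
  'b': [0/1 + 2/5*0/1, 0/1 + 2/5*2/5) = [0/1, 4/25) <- contains code 9/125
  'f': [0/1 + 2/5*2/5, 0/1 + 2/5*1/2) = [4/25, 1/5)
  'e': [0/1 + 2/5*1/2, 0/1 + 2/5*1/1) = [1/5, 2/5)
  emit 'b', narrow to [0/1, 4/25)
Step 3: interval [0/1, 4/25), width = 4/25 - 0/1 = 4/25
  'b': [0/1 + 4/25*0/1, 0/1 + 4/25*2/5) = [0/1, 8/125)
  'f': [0/1 + 4/25*2/5, 0/1 + 4/25*1/2) = [8/125, 2/25) <- contains code 9/125
  'e': [0/1 + 4/25*1/2, 0/1 + 4/25*1/1) = [2/25, 4/25)
  emit 'f', narrow to [8/125, 2/25)

Answer: bbf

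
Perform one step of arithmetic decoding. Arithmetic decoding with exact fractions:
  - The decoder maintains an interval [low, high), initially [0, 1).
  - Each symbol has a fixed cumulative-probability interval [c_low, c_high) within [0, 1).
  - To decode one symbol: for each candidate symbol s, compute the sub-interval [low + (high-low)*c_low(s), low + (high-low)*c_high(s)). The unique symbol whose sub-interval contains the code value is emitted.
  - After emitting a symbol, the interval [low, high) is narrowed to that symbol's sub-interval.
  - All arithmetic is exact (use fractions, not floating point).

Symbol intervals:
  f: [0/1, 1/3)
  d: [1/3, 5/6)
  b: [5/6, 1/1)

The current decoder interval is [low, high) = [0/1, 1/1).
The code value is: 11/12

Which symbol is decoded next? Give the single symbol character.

Interval width = high − low = 1/1 − 0/1 = 1/1
Scaled code = (code − low) / width = (11/12 − 0/1) / 1/1 = 11/12
  f: [0/1, 1/3) 
  d: [1/3, 5/6) 
  b: [5/6, 1/1) ← scaled code falls here ✓

Answer: b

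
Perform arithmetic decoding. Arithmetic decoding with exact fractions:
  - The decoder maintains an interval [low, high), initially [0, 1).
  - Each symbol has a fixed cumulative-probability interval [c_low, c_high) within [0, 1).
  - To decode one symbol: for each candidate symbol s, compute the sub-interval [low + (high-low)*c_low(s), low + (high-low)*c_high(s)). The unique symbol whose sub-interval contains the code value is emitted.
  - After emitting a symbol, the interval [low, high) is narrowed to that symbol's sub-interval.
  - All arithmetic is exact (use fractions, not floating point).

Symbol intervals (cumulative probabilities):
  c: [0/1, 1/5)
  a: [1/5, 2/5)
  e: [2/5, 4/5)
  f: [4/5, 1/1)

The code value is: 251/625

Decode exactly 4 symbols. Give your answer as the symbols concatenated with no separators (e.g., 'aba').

Answer: eccc

Derivation:
Step 1: interval [0/1, 1/1), width = 1/1 - 0/1 = 1/1
  'c': [0/1 + 1/1*0/1, 0/1 + 1/1*1/5) = [0/1, 1/5)
  'a': [0/1 + 1/1*1/5, 0/1 + 1/1*2/5) = [1/5, 2/5)
  'e': [0/1 + 1/1*2/5, 0/1 + 1/1*4/5) = [2/5, 4/5) <- contains code 251/625
  'f': [0/1 + 1/1*4/5, 0/1 + 1/1*1/1) = [4/5, 1/1)
  emit 'e', narrow to [2/5, 4/5)
Step 2: interval [2/5, 4/5), width = 4/5 - 2/5 = 2/5
  'c': [2/5 + 2/5*0/1, 2/5 + 2/5*1/5) = [2/5, 12/25) <- contains code 251/625
  'a': [2/5 + 2/5*1/5, 2/5 + 2/5*2/5) = [12/25, 14/25)
  'e': [2/5 + 2/5*2/5, 2/5 + 2/5*4/5) = [14/25, 18/25)
  'f': [2/5 + 2/5*4/5, 2/5 + 2/5*1/1) = [18/25, 4/5)
  emit 'c', narrow to [2/5, 12/25)
Step 3: interval [2/5, 12/25), width = 12/25 - 2/5 = 2/25
  'c': [2/5 + 2/25*0/1, 2/5 + 2/25*1/5) = [2/5, 52/125) <- contains code 251/625
  'a': [2/5 + 2/25*1/5, 2/5 + 2/25*2/5) = [52/125, 54/125)
  'e': [2/5 + 2/25*2/5, 2/5 + 2/25*4/5) = [54/125, 58/125)
  'f': [2/5 + 2/25*4/5, 2/5 + 2/25*1/1) = [58/125, 12/25)
  emit 'c', narrow to [2/5, 52/125)
Step 4: interval [2/5, 52/125), width = 52/125 - 2/5 = 2/125
  'c': [2/5 + 2/125*0/1, 2/5 + 2/125*1/5) = [2/5, 252/625) <- contains code 251/625
  'a': [2/5 + 2/125*1/5, 2/5 + 2/125*2/5) = [252/625, 254/625)
  'e': [2/5 + 2/125*2/5, 2/5 + 2/125*4/5) = [254/625, 258/625)
  'f': [2/5 + 2/125*4/5, 2/5 + 2/125*1/1) = [258/625, 52/125)
  emit 'c', narrow to [2/5, 252/625)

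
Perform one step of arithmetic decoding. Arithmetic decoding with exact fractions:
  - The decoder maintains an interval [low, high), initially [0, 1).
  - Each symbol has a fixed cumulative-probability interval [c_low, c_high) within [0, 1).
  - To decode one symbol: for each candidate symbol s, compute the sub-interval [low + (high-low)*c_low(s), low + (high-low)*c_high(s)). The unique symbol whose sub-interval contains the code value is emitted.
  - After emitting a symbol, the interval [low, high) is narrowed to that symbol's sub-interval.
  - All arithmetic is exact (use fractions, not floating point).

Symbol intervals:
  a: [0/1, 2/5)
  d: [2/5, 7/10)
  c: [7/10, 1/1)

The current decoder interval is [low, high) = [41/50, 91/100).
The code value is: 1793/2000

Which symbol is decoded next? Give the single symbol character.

Answer: c

Derivation:
Interval width = high − low = 91/100 − 41/50 = 9/100
Scaled code = (code − low) / width = (1793/2000 − 41/50) / 9/100 = 17/20
  a: [0/1, 2/5) 
  d: [2/5, 7/10) 
  c: [7/10, 1/1) ← scaled code falls here ✓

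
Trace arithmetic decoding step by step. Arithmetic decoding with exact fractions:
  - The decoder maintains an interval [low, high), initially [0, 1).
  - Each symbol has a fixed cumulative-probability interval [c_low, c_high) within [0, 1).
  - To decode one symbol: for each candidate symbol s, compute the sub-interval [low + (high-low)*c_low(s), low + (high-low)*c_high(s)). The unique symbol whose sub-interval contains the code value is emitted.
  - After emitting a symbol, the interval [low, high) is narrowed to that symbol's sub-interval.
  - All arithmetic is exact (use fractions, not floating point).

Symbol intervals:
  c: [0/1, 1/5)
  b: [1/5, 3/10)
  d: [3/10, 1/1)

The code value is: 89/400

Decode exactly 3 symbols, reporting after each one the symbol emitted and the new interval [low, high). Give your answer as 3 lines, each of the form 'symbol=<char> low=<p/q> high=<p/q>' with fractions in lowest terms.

Step 1: interval [0/1, 1/1), width = 1/1 - 0/1 = 1/1
  'c': [0/1 + 1/1*0/1, 0/1 + 1/1*1/5) = [0/1, 1/5)
  'b': [0/1 + 1/1*1/5, 0/1 + 1/1*3/10) = [1/5, 3/10) <- contains code 89/400
  'd': [0/1 + 1/1*3/10, 0/1 + 1/1*1/1) = [3/10, 1/1)
  emit 'b', narrow to [1/5, 3/10)
Step 2: interval [1/5, 3/10), width = 3/10 - 1/5 = 1/10
  'c': [1/5 + 1/10*0/1, 1/5 + 1/10*1/5) = [1/5, 11/50)
  'b': [1/5 + 1/10*1/5, 1/5 + 1/10*3/10) = [11/50, 23/100) <- contains code 89/400
  'd': [1/5 + 1/10*3/10, 1/5 + 1/10*1/1) = [23/100, 3/10)
  emit 'b', narrow to [11/50, 23/100)
Step 3: interval [11/50, 23/100), width = 23/100 - 11/50 = 1/100
  'c': [11/50 + 1/100*0/1, 11/50 + 1/100*1/5) = [11/50, 111/500)
  'b': [11/50 + 1/100*1/5, 11/50 + 1/100*3/10) = [111/500, 223/1000) <- contains code 89/400
  'd': [11/50 + 1/100*3/10, 11/50 + 1/100*1/1) = [223/1000, 23/100)
  emit 'b', narrow to [111/500, 223/1000)

Answer: symbol=b low=1/5 high=3/10
symbol=b low=11/50 high=23/100
symbol=b low=111/500 high=223/1000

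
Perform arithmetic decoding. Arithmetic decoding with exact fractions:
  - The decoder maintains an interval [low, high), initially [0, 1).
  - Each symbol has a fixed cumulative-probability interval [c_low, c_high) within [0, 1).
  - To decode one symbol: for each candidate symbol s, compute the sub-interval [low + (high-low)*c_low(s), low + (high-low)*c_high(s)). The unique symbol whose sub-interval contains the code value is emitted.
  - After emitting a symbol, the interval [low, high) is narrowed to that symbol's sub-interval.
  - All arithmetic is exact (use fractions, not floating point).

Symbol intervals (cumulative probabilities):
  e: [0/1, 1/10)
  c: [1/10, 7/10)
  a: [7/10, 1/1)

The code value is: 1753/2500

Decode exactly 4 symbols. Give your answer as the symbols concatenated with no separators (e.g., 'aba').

Step 1: interval [0/1, 1/1), width = 1/1 - 0/1 = 1/1
  'e': [0/1 + 1/1*0/1, 0/1 + 1/1*1/10) = [0/1, 1/10)
  'c': [0/1 + 1/1*1/10, 0/1 + 1/1*7/10) = [1/10, 7/10)
  'a': [0/1 + 1/1*7/10, 0/1 + 1/1*1/1) = [7/10, 1/1) <- contains code 1753/2500
  emit 'a', narrow to [7/10, 1/1)
Step 2: interval [7/10, 1/1), width = 1/1 - 7/10 = 3/10
  'e': [7/10 + 3/10*0/1, 7/10 + 3/10*1/10) = [7/10, 73/100) <- contains code 1753/2500
  'c': [7/10 + 3/10*1/10, 7/10 + 3/10*7/10) = [73/100, 91/100)
  'a': [7/10 + 3/10*7/10, 7/10 + 3/10*1/1) = [91/100, 1/1)
  emit 'e', narrow to [7/10, 73/100)
Step 3: interval [7/10, 73/100), width = 73/100 - 7/10 = 3/100
  'e': [7/10 + 3/100*0/1, 7/10 + 3/100*1/10) = [7/10, 703/1000) <- contains code 1753/2500
  'c': [7/10 + 3/100*1/10, 7/10 + 3/100*7/10) = [703/1000, 721/1000)
  'a': [7/10 + 3/100*7/10, 7/10 + 3/100*1/1) = [721/1000, 73/100)
  emit 'e', narrow to [7/10, 703/1000)
Step 4: interval [7/10, 703/1000), width = 703/1000 - 7/10 = 3/1000
  'e': [7/10 + 3/1000*0/1, 7/10 + 3/1000*1/10) = [7/10, 7003/10000)
  'c': [7/10 + 3/1000*1/10, 7/10 + 3/1000*7/10) = [7003/10000, 7021/10000) <- contains code 1753/2500
  'a': [7/10 + 3/1000*7/10, 7/10 + 3/1000*1/1) = [7021/10000, 703/1000)
  emit 'c', narrow to [7003/10000, 7021/10000)

Answer: aeec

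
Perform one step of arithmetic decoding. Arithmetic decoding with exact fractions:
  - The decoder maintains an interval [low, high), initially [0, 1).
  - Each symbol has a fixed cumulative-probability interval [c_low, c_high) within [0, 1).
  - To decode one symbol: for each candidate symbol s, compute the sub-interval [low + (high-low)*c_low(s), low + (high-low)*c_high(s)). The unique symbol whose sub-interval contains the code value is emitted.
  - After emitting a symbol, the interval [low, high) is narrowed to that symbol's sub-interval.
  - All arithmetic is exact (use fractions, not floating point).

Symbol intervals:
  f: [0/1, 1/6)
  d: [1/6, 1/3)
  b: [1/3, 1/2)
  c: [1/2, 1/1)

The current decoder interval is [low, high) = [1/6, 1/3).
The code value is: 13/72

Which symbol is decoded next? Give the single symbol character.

Interval width = high − low = 1/3 − 1/6 = 1/6
Scaled code = (code − low) / width = (13/72 − 1/6) / 1/6 = 1/12
  f: [0/1, 1/6) ← scaled code falls here ✓
  d: [1/6, 1/3) 
  b: [1/3, 1/2) 
  c: [1/2, 1/1) 

Answer: f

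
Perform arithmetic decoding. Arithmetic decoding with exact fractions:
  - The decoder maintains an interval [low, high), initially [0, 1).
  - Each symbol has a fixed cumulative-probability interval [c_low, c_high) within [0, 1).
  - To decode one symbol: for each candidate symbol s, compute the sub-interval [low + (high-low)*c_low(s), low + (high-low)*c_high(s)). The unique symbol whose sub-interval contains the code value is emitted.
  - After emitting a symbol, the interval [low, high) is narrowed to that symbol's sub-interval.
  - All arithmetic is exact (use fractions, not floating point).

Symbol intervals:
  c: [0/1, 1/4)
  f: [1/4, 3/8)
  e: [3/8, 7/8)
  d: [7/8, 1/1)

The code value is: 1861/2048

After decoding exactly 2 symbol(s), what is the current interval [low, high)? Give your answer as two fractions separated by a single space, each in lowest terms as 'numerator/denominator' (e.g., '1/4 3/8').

Step 1: interval [0/1, 1/1), width = 1/1 - 0/1 = 1/1
  'c': [0/1 + 1/1*0/1, 0/1 + 1/1*1/4) = [0/1, 1/4)
  'f': [0/1 + 1/1*1/4, 0/1 + 1/1*3/8) = [1/4, 3/8)
  'e': [0/1 + 1/1*3/8, 0/1 + 1/1*7/8) = [3/8, 7/8)
  'd': [0/1 + 1/1*7/8, 0/1 + 1/1*1/1) = [7/8, 1/1) <- contains code 1861/2048
  emit 'd', narrow to [7/8, 1/1)
Step 2: interval [7/8, 1/1), width = 1/1 - 7/8 = 1/8
  'c': [7/8 + 1/8*0/1, 7/8 + 1/8*1/4) = [7/8, 29/32)
  'f': [7/8 + 1/8*1/4, 7/8 + 1/8*3/8) = [29/32, 59/64) <- contains code 1861/2048
  'e': [7/8 + 1/8*3/8, 7/8 + 1/8*7/8) = [59/64, 63/64)
  'd': [7/8 + 1/8*7/8, 7/8 + 1/8*1/1) = [63/64, 1/1)
  emit 'f', narrow to [29/32, 59/64)

Answer: 29/32 59/64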